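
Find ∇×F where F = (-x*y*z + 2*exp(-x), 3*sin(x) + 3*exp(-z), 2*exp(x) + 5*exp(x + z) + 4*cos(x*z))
(3*exp(-z), -x*y + 4*z*sin(x*z) - 2*exp(x) - 5*exp(x + z), x*z + 3*cos(x))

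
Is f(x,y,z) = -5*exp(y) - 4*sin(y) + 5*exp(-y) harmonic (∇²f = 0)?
No, ∇²f = 4*sin(y) - 10*sinh(y)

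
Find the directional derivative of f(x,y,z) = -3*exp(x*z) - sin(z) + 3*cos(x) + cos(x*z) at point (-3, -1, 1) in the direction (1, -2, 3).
sqrt(14)*(-3*exp(3)*cos(1) - 5*exp(3)*sin(3) + 24)*exp(-3)/14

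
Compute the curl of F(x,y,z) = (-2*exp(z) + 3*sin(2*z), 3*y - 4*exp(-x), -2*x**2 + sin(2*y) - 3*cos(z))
(2*cos(2*y), 4*x - 2*exp(z) + 6*cos(2*z), 4*exp(-x))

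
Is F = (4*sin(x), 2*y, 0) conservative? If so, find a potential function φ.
Yes, F is conservative. φ = y**2 - 4*cos(x)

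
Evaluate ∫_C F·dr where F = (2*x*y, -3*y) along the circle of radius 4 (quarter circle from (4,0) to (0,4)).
-200/3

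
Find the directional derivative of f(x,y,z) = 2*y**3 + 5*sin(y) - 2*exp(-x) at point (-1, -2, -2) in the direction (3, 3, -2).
3*sqrt(22)*(5*cos(2) + 2*E + 24)/22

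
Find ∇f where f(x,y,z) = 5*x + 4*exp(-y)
(5, -4*exp(-y), 0)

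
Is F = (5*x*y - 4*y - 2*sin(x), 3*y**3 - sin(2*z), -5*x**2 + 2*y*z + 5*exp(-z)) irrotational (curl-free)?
No, ∇×F = (2*z + 2*cos(2*z), 10*x, 4 - 5*x)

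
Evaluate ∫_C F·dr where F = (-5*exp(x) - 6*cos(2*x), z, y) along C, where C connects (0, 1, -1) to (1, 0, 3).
-5*E - 3*sin(2) + 6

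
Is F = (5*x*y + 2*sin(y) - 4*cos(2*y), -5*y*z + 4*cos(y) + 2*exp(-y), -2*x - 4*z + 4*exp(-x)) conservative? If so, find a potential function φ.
No, ∇×F = (5*y, 2 + 4*exp(-x), -5*x - 8*sin(2*y) - 2*cos(y)) ≠ 0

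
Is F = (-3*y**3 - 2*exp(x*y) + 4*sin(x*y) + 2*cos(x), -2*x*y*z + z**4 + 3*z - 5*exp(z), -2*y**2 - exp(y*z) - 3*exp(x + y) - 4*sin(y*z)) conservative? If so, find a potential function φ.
No, ∇×F = (2*x*y - 4*y - 4*z**3 - z*exp(y*z) - 4*z*cos(y*z) + 5*exp(z) - 3*exp(x + y) - 3, 3*exp(x + y), 2*x*exp(x*y) - 4*x*cos(x*y) + 9*y**2 - 2*y*z) ≠ 0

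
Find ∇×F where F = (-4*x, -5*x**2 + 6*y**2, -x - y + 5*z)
(-1, 1, -10*x)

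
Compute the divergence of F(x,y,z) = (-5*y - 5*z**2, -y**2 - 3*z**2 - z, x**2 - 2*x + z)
1 - 2*y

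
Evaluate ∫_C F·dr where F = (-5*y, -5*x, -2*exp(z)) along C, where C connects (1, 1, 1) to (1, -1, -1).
4*sinh(1) + 10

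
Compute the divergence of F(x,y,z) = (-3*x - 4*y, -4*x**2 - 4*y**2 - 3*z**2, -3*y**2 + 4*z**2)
-8*y + 8*z - 3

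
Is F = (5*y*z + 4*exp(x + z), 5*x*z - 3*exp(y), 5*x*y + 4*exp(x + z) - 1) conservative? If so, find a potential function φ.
Yes, F is conservative. φ = 5*x*y*z - z - 3*exp(y) + 4*exp(x + z)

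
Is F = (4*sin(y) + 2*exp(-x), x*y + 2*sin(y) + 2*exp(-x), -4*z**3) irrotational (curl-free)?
No, ∇×F = (0, 0, y - 4*cos(y) - 2*exp(-x))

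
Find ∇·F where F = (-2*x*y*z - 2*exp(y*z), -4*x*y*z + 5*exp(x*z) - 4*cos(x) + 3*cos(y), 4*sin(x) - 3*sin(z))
-4*x*z - 2*y*z - 3*sin(y) - 3*cos(z)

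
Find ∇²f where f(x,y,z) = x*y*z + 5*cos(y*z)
-5*(y**2 + z**2)*cos(y*z)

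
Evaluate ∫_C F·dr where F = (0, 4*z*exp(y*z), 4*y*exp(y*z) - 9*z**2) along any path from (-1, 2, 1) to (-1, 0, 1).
4 - 4*exp(2)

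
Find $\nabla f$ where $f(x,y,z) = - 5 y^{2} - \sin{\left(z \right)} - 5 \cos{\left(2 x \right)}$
(10*sin(2*x), -10*y, -cos(z))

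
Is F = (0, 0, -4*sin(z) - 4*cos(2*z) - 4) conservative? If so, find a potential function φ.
Yes, F is conservative. φ = -4*z - 2*sin(2*z) + 4*cos(z)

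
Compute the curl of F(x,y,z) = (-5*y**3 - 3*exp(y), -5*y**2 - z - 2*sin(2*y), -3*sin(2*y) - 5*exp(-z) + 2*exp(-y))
(-6*cos(2*y) + 1 - 2*exp(-y), 0, 15*y**2 + 3*exp(y))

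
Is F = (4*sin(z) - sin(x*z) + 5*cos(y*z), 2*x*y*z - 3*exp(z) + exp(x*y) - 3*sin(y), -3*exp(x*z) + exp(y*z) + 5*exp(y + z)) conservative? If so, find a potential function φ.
No, ∇×F = (-2*x*y + z*exp(y*z) + 3*exp(z) + 5*exp(y + z), -x*cos(x*z) - 5*y*sin(y*z) + 3*z*exp(x*z) + 4*cos(z), 2*y*z + y*exp(x*y) + 5*z*sin(y*z)) ≠ 0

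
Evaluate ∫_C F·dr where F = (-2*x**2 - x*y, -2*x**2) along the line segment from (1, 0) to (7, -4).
-16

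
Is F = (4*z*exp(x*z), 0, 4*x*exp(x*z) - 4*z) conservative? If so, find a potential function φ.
Yes, F is conservative. φ = -2*z**2 + 4*exp(x*z)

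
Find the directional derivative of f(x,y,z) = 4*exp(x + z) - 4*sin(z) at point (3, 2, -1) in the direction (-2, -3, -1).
2*sqrt(14)*(-3*exp(2) + cos(1))/7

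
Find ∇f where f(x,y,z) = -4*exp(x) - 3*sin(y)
(-4*exp(x), -3*cos(y), 0)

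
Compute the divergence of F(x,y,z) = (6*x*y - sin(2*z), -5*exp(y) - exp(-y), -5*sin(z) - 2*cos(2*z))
6*y - 5*exp(y) + 4*sin(2*z) - 5*cos(z) + exp(-y)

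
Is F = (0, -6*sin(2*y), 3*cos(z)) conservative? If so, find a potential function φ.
Yes, F is conservative. φ = 3*sin(z) + 3*cos(2*y)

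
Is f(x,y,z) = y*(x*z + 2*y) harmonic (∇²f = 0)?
No, ∇²f = 4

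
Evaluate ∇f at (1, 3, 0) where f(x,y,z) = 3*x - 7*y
(3, -7, 0)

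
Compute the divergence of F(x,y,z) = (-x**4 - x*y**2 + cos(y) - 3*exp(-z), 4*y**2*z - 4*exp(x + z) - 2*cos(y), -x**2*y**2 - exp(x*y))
-4*x**3 - y**2 + 8*y*z + 2*sin(y)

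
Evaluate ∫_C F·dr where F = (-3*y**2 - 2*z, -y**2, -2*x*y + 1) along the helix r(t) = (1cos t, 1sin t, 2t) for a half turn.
4 + 6*pi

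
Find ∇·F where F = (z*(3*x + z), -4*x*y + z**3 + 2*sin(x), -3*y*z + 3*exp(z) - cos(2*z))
-4*x - 3*y + 3*z + 3*exp(z) + 2*sin(2*z)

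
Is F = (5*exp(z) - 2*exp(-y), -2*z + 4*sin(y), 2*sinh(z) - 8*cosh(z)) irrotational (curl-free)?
No, ∇×F = (2, 5*exp(z), -2*exp(-y))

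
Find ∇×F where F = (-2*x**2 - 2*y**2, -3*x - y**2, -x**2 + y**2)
(2*y, 2*x, 4*y - 3)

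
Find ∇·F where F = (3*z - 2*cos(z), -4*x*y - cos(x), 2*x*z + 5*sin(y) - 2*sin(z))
-2*x - 2*cos(z)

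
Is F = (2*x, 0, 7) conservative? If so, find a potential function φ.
Yes, F is conservative. φ = x**2 + 7*z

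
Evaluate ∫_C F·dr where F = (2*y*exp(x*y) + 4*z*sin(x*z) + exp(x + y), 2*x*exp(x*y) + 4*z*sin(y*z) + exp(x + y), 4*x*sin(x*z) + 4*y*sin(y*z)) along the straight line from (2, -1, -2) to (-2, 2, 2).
-E + 4*cos(2) - 2*exp(-2) + 2*exp(-4) + 1 - 4*cos(4)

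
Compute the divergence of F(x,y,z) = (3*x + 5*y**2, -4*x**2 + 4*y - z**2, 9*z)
16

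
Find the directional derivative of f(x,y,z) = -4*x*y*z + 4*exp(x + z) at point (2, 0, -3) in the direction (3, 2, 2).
4*sqrt(17)*(5 + 12*E)*exp(-1)/17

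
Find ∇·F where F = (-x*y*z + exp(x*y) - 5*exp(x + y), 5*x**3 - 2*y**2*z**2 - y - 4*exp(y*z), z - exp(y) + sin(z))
-4*y*z**2 - y*z + y*exp(x*y) - 4*z*exp(y*z) - 5*exp(x + y) + cos(z)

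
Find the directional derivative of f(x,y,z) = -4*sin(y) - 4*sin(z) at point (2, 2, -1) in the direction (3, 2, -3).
2*sqrt(22)*(-2*cos(2) + 3*cos(1))/11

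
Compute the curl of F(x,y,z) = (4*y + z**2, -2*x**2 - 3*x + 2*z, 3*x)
(-2, 2*z - 3, -4*x - 7)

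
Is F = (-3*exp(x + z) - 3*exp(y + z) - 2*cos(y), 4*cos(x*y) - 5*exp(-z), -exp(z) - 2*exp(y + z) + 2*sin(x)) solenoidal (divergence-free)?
No, ∇·F = -4*x*sin(x*y) - exp(z) - 3*exp(x + z) - 2*exp(y + z)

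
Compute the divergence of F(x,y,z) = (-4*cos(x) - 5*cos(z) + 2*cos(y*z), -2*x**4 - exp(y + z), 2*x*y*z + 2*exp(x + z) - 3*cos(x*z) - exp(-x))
2*x*y + 3*x*sin(x*z) + 2*exp(x + z) - exp(y + z) + 4*sin(x)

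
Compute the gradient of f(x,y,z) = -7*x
(-7, 0, 0)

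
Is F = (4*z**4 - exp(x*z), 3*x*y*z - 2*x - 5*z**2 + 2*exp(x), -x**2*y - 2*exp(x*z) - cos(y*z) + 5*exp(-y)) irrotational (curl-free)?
No, ∇×F = (-x**2 - 3*x*y + z*sin(y*z) + 10*z - 5*exp(-y), 2*x*y - x*exp(x*z) + 16*z**3 + 2*z*exp(x*z), 3*y*z + 2*exp(x) - 2)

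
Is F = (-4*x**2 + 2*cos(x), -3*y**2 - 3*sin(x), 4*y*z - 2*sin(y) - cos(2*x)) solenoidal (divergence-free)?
No, ∇·F = -8*x - 2*y - 2*sin(x)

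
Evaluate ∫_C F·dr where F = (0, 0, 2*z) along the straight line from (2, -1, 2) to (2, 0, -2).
0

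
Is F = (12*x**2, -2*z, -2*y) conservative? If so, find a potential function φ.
Yes, F is conservative. φ = 4*x**3 - 2*y*z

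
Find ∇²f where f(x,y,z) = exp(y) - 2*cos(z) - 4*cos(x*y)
4*x**2*cos(x*y) + 4*y**2*cos(x*y) + exp(y) + 2*cos(z)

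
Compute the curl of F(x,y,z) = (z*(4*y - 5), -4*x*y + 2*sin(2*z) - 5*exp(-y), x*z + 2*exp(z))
(-4*cos(2*z), 4*y - z - 5, -4*y - 4*z)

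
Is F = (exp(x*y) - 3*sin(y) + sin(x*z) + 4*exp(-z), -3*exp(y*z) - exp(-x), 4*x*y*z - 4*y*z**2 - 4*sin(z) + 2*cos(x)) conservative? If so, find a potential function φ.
No, ∇×F = (4*x*z + 3*y*exp(y*z) - 4*z**2, x*cos(x*z) - 4*y*z + 2*sin(x) - 4*exp(-z), -x*exp(x*y) + 3*cos(y) + exp(-x)) ≠ 0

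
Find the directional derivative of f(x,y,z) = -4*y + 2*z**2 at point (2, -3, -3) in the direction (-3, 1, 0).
-2*sqrt(10)/5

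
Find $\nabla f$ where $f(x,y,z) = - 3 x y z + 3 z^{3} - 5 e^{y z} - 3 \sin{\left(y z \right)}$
(-3*y*z, -z*(3*x + 5*exp(y*z) + 3*cos(y*z)), -3*x*y - 5*y*exp(y*z) - 3*y*cos(y*z) + 9*z**2)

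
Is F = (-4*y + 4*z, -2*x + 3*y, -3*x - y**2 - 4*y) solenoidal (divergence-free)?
No, ∇·F = 3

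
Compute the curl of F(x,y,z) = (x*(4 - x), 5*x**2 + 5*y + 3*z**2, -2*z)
(-6*z, 0, 10*x)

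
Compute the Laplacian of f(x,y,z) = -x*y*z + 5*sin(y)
-5*sin(y)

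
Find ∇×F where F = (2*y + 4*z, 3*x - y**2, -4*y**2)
(-8*y, 4, 1)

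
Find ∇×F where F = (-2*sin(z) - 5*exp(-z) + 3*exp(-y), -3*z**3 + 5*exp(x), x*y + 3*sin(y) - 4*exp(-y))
(x + 9*z**2 + 3*cos(y) + 4*exp(-y), -y - 2*cos(z) + 5*exp(-z), 5*exp(x) + 3*exp(-y))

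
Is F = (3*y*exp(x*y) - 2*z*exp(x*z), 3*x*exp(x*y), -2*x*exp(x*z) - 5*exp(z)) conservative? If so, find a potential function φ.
Yes, F is conservative. φ = -5*exp(z) + 3*exp(x*y) - 2*exp(x*z)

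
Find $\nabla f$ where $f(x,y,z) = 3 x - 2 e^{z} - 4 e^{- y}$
(3, 4*exp(-y), -2*exp(z))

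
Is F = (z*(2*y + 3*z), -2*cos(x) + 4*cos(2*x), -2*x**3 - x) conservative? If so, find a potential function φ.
No, ∇×F = (0, 6*x**2 + 2*y + 6*z + 1, -2*z + 2*sin(x) - 8*sin(2*x)) ≠ 0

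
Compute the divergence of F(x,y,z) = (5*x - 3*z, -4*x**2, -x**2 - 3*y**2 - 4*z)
1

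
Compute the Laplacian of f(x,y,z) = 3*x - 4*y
0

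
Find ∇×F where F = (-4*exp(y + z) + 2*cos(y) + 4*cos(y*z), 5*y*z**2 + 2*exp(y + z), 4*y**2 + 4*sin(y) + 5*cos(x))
(-10*y*z + 8*y - 2*exp(y + z) + 4*cos(y), -4*y*sin(y*z) - 4*exp(y + z) + 5*sin(x), 4*z*sin(y*z) + 4*exp(y + z) + 2*sin(y))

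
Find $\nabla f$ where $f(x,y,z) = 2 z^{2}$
(0, 0, 4*z)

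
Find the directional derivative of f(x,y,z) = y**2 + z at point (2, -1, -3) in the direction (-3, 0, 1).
sqrt(10)/10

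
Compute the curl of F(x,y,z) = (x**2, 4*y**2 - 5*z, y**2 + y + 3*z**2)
(2*y + 6, 0, 0)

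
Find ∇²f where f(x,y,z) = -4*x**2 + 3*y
-8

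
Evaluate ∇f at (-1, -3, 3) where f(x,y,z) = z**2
(0, 0, 6)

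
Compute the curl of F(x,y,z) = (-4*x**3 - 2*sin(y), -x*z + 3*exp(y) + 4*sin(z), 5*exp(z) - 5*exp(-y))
(x - 4*cos(z) + 5*exp(-y), 0, -z + 2*cos(y))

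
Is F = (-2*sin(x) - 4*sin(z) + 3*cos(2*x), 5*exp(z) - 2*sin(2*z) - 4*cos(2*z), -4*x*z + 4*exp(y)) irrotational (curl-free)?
No, ∇×F = (4*exp(y) - 5*exp(z) - 8*sin(2*z) + 4*cos(2*z), 4*z - 4*cos(z), 0)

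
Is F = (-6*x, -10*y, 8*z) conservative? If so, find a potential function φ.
Yes, F is conservative. φ = -3*x**2 - 5*y**2 + 4*z**2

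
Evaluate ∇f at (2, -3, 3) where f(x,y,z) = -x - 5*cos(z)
(-1, 0, 5*sin(3))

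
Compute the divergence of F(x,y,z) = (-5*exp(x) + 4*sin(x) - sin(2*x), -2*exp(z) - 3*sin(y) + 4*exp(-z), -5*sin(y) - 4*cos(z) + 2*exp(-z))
-5*exp(x) + 4*sin(z) + 4*cos(x) - 2*cos(2*x) - 3*cos(y) - 2*exp(-z)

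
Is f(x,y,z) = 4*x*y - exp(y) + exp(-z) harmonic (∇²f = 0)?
No, ∇²f = -exp(y) + exp(-z)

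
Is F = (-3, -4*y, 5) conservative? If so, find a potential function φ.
Yes, F is conservative. φ = -3*x - 2*y**2 + 5*z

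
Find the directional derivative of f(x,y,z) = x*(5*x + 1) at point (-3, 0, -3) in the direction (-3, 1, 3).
87*sqrt(19)/19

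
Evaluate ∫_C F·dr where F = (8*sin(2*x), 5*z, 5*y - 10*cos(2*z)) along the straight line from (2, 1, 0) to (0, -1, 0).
-4 + 4*cos(4)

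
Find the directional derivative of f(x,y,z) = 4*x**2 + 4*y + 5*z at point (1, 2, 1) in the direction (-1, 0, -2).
-18*sqrt(5)/5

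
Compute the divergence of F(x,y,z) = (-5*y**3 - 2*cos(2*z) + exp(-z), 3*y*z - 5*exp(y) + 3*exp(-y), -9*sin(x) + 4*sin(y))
3*z - 5*exp(y) - 3*exp(-y)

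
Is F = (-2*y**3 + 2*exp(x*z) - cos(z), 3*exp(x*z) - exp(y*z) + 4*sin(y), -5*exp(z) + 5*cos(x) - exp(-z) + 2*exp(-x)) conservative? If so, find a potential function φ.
No, ∇×F = (-3*x*exp(x*z) + y*exp(y*z), 2*x*exp(x*z) + 5*sin(x) + sin(z) + 2*exp(-x), 6*y**2 + 3*z*exp(x*z)) ≠ 0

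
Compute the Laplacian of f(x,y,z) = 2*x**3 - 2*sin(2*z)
12*x + 8*sin(2*z)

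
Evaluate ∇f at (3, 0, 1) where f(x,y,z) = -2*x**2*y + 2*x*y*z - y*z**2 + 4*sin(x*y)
(0, -1, 0)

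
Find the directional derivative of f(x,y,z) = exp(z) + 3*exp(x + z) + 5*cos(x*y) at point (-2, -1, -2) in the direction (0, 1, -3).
sqrt(10)*(-3*exp(2) - 9 + 10*exp(4)*sin(2))*exp(-4)/10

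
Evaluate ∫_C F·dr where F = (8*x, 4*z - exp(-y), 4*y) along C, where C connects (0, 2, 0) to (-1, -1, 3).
-8 - exp(-2) + E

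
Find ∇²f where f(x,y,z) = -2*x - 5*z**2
-10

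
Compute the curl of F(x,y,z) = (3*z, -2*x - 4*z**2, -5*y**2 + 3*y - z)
(-10*y + 8*z + 3, 3, -2)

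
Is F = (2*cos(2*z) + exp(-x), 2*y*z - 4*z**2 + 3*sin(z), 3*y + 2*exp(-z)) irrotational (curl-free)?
No, ∇×F = (-2*y + 8*z - 3*cos(z) + 3, -4*sin(2*z), 0)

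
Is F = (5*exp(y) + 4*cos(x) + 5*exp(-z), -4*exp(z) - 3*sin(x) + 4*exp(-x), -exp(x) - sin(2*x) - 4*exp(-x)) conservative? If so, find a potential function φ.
No, ∇×F = (4*exp(z), exp(x) + 2*cos(2*x) - 5*exp(-z) - 4*exp(-x), -5*exp(y) - 3*cos(x) - 4*exp(-x)) ≠ 0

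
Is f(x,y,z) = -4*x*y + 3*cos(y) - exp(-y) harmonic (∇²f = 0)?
No, ∇²f = -3*cos(y) - exp(-y)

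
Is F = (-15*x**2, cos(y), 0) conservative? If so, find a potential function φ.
Yes, F is conservative. φ = -5*x**3 + sin(y)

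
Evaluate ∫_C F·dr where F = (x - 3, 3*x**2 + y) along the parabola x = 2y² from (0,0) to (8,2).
434/5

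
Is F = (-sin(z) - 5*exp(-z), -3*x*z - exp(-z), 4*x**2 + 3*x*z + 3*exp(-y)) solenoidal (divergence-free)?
No, ∇·F = 3*x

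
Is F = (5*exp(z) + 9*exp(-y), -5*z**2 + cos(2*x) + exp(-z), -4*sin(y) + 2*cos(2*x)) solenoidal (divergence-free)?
Yes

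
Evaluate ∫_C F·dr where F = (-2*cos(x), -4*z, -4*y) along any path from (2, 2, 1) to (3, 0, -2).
-2*sin(3) + 2*sin(2) + 8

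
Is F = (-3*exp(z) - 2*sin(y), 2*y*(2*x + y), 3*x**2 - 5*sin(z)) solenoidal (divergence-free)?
No, ∇·F = 4*x + 4*y - 5*cos(z)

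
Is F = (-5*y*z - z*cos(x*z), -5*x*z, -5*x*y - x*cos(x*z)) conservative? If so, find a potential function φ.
Yes, F is conservative. φ = -5*x*y*z - sin(x*z)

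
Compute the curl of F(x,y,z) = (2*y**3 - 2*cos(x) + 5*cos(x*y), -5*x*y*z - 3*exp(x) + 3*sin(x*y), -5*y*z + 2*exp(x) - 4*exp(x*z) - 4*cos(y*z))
(5*x*y + 4*z*sin(y*z) - 5*z, 4*z*exp(x*z) - 2*exp(x), 5*x*sin(x*y) - 6*y**2 - 5*y*z + 3*y*cos(x*y) - 3*exp(x))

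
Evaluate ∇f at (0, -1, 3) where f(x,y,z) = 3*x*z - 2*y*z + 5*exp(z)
(9, -6, 2 + 5*exp(3))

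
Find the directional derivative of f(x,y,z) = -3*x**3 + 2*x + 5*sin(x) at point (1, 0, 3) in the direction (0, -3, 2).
0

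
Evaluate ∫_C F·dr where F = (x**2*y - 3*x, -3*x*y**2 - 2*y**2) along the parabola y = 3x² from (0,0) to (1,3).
-2943/70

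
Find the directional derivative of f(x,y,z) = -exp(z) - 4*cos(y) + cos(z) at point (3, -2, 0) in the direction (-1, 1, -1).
sqrt(3)*(1 - 4*sin(2))/3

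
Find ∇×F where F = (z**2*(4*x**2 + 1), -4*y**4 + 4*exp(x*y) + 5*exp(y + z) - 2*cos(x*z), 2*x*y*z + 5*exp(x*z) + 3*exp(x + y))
(2*x*z - 2*x*sin(x*z) + 3*exp(x + y) - 5*exp(y + z), -2*y*z + 2*z*(4*x**2 + 1) - 5*z*exp(x*z) - 3*exp(x + y), 4*y*exp(x*y) + 2*z*sin(x*z))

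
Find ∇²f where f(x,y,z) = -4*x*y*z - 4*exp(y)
-4*exp(y)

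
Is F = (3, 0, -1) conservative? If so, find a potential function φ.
Yes, F is conservative. φ = 3*x - z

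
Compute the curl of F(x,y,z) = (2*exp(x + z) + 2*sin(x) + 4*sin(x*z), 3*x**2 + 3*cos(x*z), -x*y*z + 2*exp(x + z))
(x*(-z + 3*sin(x*z)), 4*x*cos(x*z) + y*z, 6*x - 3*z*sin(x*z))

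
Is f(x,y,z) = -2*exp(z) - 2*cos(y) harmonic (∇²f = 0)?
No, ∇²f = -2*exp(z) + 2*cos(y)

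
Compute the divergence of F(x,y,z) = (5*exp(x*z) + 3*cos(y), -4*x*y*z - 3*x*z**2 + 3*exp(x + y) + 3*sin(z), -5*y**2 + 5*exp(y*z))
-4*x*z + 5*y*exp(y*z) + 5*z*exp(x*z) + 3*exp(x + y)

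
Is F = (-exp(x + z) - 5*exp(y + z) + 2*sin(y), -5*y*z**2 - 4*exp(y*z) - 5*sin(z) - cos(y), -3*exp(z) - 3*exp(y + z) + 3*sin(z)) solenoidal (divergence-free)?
No, ∇·F = -5*z**2 - 4*z*exp(y*z) - 3*exp(z) - exp(x + z) - 3*exp(y + z) + sin(y) + 3*cos(z)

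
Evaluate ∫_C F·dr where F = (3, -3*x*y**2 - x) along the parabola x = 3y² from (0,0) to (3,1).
31/5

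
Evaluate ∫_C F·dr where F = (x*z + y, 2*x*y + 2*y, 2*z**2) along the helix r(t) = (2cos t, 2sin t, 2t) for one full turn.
128*pi**3/3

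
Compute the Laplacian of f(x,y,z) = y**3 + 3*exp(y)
6*y + 3*exp(y)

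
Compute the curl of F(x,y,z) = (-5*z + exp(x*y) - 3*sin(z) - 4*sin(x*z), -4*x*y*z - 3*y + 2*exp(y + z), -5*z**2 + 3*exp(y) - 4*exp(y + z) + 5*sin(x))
(4*x*y + 3*exp(y) - 6*exp(y + z), -4*x*cos(x*z) - 5*cos(x) - 3*cos(z) - 5, -x*exp(x*y) - 4*y*z)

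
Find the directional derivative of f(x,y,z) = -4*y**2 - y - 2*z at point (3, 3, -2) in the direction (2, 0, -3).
6*sqrt(13)/13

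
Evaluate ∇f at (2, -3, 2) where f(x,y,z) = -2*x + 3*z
(-2, 0, 3)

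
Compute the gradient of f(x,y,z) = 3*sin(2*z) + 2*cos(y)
(0, -2*sin(y), 6*cos(2*z))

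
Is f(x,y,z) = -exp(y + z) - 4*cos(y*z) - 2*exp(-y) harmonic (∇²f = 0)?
No, ∇²f = 4*y**2*cos(y*z) + 4*z**2*cos(y*z) - 2*exp(y + z) - 2*exp(-y)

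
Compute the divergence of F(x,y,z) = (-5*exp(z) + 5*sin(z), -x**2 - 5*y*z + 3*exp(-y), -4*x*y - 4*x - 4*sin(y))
-5*z - 3*exp(-y)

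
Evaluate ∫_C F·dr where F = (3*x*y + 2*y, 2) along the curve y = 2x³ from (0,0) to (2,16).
432/5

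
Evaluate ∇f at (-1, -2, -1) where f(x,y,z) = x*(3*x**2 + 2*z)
(7, 0, -2)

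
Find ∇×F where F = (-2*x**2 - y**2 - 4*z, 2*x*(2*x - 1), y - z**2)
(1, -4, 8*x + 2*y - 2)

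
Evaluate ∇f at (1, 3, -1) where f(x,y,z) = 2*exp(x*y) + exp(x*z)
((-1 + 6*exp(4))*exp(-1), 2*exp(3), exp(-1))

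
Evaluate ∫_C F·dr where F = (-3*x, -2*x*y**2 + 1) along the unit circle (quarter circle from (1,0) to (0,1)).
5/2 - pi/8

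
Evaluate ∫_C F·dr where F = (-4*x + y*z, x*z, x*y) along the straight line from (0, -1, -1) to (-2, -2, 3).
4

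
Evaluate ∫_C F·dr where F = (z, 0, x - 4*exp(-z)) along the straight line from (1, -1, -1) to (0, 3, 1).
1 - 8*sinh(1)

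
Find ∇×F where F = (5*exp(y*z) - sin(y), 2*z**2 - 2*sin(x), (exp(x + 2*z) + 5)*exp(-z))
(-4*z, 5*y*exp(y*z) - exp(x + z), -5*z*exp(y*z) - 2*cos(x) + cos(y))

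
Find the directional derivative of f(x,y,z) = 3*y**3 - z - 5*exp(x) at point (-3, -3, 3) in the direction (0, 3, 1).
121*sqrt(10)/5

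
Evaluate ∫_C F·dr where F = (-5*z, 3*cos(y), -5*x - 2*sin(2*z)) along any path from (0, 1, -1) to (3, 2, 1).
-15 - 3*sin(1) + 3*sin(2)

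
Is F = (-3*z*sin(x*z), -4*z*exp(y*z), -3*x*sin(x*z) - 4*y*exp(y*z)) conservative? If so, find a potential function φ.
Yes, F is conservative. φ = -4*exp(y*z) + 3*cos(x*z)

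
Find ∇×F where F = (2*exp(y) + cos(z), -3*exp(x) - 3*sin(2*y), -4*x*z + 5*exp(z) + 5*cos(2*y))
(-10*sin(2*y), 4*z - sin(z), -3*exp(x) - 2*exp(y))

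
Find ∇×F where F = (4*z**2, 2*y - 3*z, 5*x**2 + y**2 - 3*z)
(2*y + 3, -10*x + 8*z, 0)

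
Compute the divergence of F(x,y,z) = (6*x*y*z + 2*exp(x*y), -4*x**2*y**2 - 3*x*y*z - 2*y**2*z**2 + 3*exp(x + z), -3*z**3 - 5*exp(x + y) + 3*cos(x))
-8*x**2*y - 3*x*z - 4*y*z**2 + 6*y*z + 2*y*exp(x*y) - 9*z**2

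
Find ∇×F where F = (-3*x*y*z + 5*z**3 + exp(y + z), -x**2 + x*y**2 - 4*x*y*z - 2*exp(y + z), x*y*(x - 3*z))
(4*x*y + x*(x - 3*z) + 2*exp(y + z), -4*x*y - y*(x - 3*z) + 15*z**2 + exp(y + z), 3*x*z - 2*x + y**2 - 4*y*z - exp(y + z))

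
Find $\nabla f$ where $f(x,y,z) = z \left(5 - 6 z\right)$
(0, 0, 5 - 12*z)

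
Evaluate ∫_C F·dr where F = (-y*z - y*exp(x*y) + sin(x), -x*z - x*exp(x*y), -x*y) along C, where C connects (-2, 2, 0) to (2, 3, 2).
-exp(6) - 12 + exp(-4)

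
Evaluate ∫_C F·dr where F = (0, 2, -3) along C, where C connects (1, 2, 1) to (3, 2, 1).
0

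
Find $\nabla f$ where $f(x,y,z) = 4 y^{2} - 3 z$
(0, 8*y, -3)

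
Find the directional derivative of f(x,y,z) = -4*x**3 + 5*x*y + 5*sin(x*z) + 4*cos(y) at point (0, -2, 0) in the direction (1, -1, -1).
-2*sqrt(3)*(2*sin(2) + 5)/3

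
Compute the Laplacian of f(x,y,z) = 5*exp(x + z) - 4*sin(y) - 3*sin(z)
10*exp(x + z) + 4*sin(y) + 3*sin(z)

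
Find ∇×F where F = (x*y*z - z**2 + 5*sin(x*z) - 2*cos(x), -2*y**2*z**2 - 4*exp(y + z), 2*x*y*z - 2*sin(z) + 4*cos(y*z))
(2*x*z + 4*y**2*z - 4*z*sin(y*z) + 4*exp(y + z), x*y + 5*x*cos(x*z) - 2*y*z - 2*z, -x*z)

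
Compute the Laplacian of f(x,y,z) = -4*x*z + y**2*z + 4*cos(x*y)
-4*x**2*cos(x*y) - 4*y**2*cos(x*y) + 2*z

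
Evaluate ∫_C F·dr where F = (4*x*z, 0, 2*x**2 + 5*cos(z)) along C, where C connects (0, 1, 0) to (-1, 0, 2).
4 + 5*sin(2)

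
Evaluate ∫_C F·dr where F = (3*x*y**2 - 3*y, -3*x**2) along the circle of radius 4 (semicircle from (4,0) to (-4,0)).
24*pi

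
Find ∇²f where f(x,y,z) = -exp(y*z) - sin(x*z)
x**2*sin(x*z) - y**2*exp(y*z) - z**2*exp(y*z) + z**2*sin(x*z)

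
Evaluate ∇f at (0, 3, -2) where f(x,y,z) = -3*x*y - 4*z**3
(-9, 0, -48)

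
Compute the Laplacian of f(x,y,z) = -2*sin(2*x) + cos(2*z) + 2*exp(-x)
8*sin(2*x) - 4*cos(2*z) + 2*exp(-x)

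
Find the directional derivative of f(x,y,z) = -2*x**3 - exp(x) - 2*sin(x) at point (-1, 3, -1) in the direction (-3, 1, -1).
3*sqrt(11)*(1 + 2*E*(cos(1) + 3))*exp(-1)/11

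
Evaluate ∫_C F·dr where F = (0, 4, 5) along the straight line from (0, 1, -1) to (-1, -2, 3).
8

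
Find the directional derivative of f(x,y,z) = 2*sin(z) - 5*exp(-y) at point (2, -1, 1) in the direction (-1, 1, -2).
sqrt(6)*(-4*cos(1) + 5*E)/6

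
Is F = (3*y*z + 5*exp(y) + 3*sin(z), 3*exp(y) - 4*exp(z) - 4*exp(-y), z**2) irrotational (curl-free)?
No, ∇×F = (4*exp(z), 3*y + 3*cos(z), -3*z - 5*exp(y))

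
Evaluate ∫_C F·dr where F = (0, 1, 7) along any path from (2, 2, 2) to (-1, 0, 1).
-9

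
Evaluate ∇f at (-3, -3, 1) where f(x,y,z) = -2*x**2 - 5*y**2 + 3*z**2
(12, 30, 6)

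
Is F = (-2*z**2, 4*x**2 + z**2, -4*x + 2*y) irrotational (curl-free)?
No, ∇×F = (2 - 2*z, 4 - 4*z, 8*x)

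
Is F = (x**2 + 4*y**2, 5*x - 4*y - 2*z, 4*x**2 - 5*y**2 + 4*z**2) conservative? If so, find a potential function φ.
No, ∇×F = (2 - 10*y, -8*x, 5 - 8*y) ≠ 0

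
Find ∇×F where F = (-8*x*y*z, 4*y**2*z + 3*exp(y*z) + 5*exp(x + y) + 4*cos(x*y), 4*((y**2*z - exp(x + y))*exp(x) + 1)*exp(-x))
(-4*y**2 + 8*y*z - 3*y*exp(y*z) - 4*exp(x + y), -8*x*y + 4*exp(x + y) + 4*exp(-x), 8*x*z - 4*y*sin(x*y) + 5*exp(x + y))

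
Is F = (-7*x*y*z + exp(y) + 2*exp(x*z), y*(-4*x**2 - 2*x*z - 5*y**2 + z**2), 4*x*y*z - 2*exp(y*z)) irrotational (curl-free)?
No, ∇×F = (4*x*z + 2*y*(x - z) - 2*z*exp(y*z), -7*x*y + 2*x*exp(x*z) - 4*y*z, 7*x*z - 2*y*(4*x + z) - exp(y))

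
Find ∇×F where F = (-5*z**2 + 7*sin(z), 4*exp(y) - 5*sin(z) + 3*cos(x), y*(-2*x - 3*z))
(-2*x - 3*z + 5*cos(z), 2*y - 10*z + 7*cos(z), -3*sin(x))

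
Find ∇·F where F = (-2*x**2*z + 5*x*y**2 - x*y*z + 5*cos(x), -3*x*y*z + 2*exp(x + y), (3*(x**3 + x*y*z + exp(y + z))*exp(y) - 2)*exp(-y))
3*x*y - 7*x*z + 5*y**2 - y*z + 2*exp(x + y) + 3*exp(y + z) - 5*sin(x)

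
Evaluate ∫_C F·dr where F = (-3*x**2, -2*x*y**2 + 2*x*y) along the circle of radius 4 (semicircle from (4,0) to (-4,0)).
640/3 - 64*pi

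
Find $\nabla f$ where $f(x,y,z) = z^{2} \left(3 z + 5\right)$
(0, 0, z*(9*z + 10))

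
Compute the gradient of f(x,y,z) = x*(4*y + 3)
(4*y + 3, 4*x, 0)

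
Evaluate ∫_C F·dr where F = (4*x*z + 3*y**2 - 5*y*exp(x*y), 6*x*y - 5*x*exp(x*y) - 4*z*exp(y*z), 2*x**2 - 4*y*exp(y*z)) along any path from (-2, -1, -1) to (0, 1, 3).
-4*exp(3) + 9 + 4*E + 5*exp(2)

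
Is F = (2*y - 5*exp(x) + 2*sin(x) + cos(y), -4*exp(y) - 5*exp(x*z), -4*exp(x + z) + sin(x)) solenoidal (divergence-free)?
No, ∇·F = -5*exp(x) - 4*exp(y) - 4*exp(x + z) + 2*cos(x)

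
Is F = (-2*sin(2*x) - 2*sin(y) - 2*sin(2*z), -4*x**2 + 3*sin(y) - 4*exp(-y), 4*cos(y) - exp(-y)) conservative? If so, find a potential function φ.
No, ∇×F = (-4*sin(y) + exp(-y), -4*cos(2*z), -8*x + 2*cos(y)) ≠ 0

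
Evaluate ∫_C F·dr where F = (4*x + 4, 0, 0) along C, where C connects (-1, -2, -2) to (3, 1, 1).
32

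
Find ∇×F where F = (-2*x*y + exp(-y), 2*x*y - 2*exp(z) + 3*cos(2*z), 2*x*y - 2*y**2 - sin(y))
(2*x - 4*y + 2*exp(z) + 6*sin(2*z) - cos(y), -2*y, 2*x + 2*y + exp(-y))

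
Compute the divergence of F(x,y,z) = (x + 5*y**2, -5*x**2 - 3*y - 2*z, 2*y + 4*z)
2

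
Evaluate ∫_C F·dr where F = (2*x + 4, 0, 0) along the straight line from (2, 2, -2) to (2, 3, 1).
0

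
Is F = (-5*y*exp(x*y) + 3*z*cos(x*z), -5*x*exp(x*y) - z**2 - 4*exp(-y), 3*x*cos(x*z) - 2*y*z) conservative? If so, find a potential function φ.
Yes, F is conservative. φ = -y*z**2 - 5*exp(x*y) + 3*sin(x*z) + 4*exp(-y)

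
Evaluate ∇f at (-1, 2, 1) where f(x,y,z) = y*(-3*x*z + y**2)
(-6, 15, 6)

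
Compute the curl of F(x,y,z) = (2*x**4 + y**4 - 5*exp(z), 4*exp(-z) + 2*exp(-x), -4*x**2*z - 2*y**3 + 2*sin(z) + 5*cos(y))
(-6*y**2 - 5*sin(y) + 4*exp(-z), 8*x*z - 5*exp(z), -4*y**3 - 2*exp(-x))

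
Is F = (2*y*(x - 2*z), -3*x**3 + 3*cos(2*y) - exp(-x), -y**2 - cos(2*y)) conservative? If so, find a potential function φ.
No, ∇×F = (-2*y + 2*sin(2*y), -4*y, -9*x**2 - 2*x + 4*z + exp(-x)) ≠ 0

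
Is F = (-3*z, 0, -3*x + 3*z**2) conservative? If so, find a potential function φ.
Yes, F is conservative. φ = z*(-3*x + z**2)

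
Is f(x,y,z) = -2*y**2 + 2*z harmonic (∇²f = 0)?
No, ∇²f = -4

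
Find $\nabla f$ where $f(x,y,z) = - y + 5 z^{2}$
(0, -1, 10*z)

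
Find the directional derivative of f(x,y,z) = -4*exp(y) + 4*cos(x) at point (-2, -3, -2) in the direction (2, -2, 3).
8*sqrt(17)*(1 + exp(3)*sin(2))*exp(-3)/17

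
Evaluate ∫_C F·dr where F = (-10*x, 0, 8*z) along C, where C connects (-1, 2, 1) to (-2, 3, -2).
-3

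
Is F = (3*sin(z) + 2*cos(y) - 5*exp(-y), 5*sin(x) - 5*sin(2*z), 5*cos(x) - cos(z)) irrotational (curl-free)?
No, ∇×F = (10*cos(2*z), 5*sin(x) + 3*cos(z), 2*sin(y) + 5*cos(x) - 5*exp(-y))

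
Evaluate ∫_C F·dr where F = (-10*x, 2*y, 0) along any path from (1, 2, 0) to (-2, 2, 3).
-15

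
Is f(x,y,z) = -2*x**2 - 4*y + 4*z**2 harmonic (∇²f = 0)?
No, ∇²f = 4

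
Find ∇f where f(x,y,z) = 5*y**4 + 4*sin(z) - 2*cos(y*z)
(0, 20*y**3 + 2*z*sin(y*z), 2*y*sin(y*z) + 4*cos(z))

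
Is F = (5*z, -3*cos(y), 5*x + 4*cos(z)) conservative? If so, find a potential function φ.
Yes, F is conservative. φ = 5*x*z - 3*sin(y) + 4*sin(z)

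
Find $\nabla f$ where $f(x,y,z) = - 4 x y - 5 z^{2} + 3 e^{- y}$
(-4*y, -4*x - 3*exp(-y), -10*z)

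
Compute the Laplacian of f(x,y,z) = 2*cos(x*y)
-2*(x**2 + y**2)*cos(x*y)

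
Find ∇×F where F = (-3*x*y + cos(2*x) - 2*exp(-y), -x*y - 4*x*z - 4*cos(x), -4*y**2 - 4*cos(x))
(4*x - 8*y, -4*sin(x), 3*x - y - 4*z + 4*sin(x) - 2*exp(-y))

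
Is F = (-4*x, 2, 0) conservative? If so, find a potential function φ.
Yes, F is conservative. φ = -2*x**2 + 2*y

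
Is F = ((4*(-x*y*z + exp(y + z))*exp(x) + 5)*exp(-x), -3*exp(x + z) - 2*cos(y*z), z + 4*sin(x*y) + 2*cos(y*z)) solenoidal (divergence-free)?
No, ∇·F = -4*y*z - 2*y*sin(y*z) + 2*z*sin(y*z) + 1 - 5*exp(-x)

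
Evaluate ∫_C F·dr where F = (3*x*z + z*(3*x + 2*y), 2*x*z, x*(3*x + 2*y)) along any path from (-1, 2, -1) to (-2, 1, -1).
-9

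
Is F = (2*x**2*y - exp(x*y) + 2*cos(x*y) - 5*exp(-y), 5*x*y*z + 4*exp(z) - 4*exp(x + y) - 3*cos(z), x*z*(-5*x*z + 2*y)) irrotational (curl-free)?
No, ∇×F = (-5*x*y + 2*x*z - 4*exp(z) - 3*sin(z), 2*z*(5*x*z - y), -2*x**2 + x*exp(x*y) + 2*x*sin(x*y) + 5*y*z - 4*exp(x + y) - 5*exp(-y))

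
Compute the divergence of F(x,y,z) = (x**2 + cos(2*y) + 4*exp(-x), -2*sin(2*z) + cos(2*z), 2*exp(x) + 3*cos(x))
2*x - 4*exp(-x)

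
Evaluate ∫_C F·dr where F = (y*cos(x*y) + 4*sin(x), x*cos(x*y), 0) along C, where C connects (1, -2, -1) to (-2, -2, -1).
sin(4) + sin(2) - 4*cos(2) + 4*cos(1)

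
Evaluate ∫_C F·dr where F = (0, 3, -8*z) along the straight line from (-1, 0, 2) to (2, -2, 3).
-26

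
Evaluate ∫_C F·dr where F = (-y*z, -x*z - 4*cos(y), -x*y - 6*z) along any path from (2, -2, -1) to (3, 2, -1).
10 - 8*sin(2)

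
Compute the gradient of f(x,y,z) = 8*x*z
(8*z, 0, 8*x)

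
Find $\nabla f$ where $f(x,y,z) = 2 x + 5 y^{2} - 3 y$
(2, 10*y - 3, 0)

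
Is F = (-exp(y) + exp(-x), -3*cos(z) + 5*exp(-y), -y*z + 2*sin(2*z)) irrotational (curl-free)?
No, ∇×F = (-z - 3*sin(z), 0, exp(y))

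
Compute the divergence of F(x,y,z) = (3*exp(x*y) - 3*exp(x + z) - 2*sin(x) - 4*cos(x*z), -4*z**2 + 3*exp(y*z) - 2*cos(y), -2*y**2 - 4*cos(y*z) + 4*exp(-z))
3*y*exp(x*y) + 4*y*sin(y*z) + 3*z*exp(y*z) + 4*z*sin(x*z) - 3*exp(x + z) + 2*sin(y) - 2*cos(x) - 4*exp(-z)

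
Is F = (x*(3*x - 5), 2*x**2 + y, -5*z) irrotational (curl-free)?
No, ∇×F = (0, 0, 4*x)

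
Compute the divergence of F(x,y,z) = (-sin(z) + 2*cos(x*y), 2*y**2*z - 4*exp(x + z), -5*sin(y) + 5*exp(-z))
4*y*z - 2*y*sin(x*y) - 5*exp(-z)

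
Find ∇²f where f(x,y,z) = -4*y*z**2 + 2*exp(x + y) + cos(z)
-8*y + 4*exp(x + y) - cos(z)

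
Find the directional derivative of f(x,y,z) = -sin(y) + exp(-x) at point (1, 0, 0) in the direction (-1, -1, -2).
sqrt(6)*(1 + E)*exp(-1)/6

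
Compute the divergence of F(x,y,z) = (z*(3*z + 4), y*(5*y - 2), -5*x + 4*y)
10*y - 2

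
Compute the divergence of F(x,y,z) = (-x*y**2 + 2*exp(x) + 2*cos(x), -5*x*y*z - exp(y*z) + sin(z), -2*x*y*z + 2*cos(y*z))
-2*x*y - 5*x*z - y**2 - 2*y*sin(y*z) - z*exp(y*z) + 2*exp(x) - 2*sin(x)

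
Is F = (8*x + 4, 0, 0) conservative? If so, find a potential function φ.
Yes, F is conservative. φ = 4*x*(x + 1)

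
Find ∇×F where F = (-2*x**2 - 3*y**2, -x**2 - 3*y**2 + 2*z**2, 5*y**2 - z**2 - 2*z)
(10*y - 4*z, 0, -2*x + 6*y)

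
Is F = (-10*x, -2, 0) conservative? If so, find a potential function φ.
Yes, F is conservative. φ = -5*x**2 - 2*y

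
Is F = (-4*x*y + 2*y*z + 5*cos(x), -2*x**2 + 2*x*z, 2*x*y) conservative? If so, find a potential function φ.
Yes, F is conservative. φ = -2*x**2*y + 2*x*y*z + 5*sin(x)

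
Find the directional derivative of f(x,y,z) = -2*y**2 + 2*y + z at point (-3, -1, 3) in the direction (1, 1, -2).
2*sqrt(6)/3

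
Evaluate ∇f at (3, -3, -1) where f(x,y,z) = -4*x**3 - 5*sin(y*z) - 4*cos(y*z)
(-108, 5*cos(3) - 4*sin(3), 15*cos(3) - 12*sin(3))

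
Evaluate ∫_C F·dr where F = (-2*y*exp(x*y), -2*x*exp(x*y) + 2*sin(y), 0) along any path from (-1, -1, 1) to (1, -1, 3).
4*sinh(1)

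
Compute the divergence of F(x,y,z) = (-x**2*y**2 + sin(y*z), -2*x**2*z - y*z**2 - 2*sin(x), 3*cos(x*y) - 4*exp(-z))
-2*x*y**2 - z**2 + 4*exp(-z)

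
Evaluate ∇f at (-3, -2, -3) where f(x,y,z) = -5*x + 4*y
(-5, 4, 0)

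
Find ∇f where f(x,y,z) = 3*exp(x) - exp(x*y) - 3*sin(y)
(-y*exp(x*y) + 3*exp(x), -x*exp(x*y) - 3*cos(y), 0)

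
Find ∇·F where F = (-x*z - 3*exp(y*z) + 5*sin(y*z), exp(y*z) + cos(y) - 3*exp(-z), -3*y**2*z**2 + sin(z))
-6*y**2*z + z*exp(y*z) - z - sin(y) + cos(z)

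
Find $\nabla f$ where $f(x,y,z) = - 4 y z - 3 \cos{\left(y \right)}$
(0, -4*z + 3*sin(y), -4*y)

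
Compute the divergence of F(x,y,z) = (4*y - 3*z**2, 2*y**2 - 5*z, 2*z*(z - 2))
4*y + 4*z - 4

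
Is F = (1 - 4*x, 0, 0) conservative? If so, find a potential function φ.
Yes, F is conservative. φ = x*(1 - 2*x)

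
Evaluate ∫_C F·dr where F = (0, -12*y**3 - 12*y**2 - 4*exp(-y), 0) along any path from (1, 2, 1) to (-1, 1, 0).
-4*exp(-2) + 4*exp(-1) + 73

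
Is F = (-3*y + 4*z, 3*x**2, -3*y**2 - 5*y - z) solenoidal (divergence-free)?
No, ∇·F = -1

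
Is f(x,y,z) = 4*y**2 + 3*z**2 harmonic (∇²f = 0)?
No, ∇²f = 14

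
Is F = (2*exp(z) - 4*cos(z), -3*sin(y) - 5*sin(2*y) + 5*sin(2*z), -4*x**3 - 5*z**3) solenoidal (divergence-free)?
No, ∇·F = -15*z**2 - 3*cos(y) - 10*cos(2*y)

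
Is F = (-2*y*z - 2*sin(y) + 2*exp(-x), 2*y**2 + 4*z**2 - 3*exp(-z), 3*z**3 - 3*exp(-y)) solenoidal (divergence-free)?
No, ∇·F = 4*y + 9*z**2 - 2*exp(-x)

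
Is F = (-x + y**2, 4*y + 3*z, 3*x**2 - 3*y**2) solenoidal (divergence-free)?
No, ∇·F = 3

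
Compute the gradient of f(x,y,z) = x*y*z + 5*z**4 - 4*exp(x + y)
(y*z - 4*exp(x + y), x*z - 4*exp(x + y), x*y + 20*z**3)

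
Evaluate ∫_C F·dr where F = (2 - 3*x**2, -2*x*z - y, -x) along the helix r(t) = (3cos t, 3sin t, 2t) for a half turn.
42 - 9*pi**2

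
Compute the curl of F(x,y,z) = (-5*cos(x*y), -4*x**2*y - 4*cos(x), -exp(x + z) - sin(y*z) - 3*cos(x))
(-z*cos(y*z), exp(x + z) - 3*sin(x), -8*x*y - 5*x*sin(x*y) + 4*sin(x))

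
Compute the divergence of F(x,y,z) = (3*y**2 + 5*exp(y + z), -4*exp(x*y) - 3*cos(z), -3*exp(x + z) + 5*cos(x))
-4*x*exp(x*y) - 3*exp(x + z)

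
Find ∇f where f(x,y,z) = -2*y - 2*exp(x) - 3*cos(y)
(-2*exp(x), 3*sin(y) - 2, 0)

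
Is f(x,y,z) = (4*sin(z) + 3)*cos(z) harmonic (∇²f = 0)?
No, ∇²f = -(16*sin(z) + 3)*cos(z)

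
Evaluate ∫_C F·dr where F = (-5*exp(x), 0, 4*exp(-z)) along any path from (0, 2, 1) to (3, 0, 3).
-5*exp(3) - 4*exp(-3) + 4*exp(-1) + 5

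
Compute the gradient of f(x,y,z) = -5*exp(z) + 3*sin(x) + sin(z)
(3*cos(x), 0, -5*exp(z) + cos(z))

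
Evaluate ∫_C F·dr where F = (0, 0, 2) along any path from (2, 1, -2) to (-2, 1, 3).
10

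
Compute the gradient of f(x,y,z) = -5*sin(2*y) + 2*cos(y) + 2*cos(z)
(0, -2*sin(y) - 10*cos(2*y), -2*sin(z))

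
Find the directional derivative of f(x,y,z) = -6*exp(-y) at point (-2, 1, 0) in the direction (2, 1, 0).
6*sqrt(5)*exp(-1)/5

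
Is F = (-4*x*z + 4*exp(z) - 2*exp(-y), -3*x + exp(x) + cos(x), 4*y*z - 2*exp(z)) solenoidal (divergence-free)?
No, ∇·F = 4*y - 4*z - 2*exp(z)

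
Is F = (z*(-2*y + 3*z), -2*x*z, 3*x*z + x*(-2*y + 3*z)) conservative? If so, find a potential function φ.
Yes, F is conservative. φ = x*z*(-2*y + 3*z)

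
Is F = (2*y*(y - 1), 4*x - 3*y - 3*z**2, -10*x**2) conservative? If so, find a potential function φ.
No, ∇×F = (6*z, 20*x, 6 - 4*y) ≠ 0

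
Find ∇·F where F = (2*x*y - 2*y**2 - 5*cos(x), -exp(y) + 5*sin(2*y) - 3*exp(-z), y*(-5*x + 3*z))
5*y - exp(y) + 5*sin(x) + 10*cos(2*y)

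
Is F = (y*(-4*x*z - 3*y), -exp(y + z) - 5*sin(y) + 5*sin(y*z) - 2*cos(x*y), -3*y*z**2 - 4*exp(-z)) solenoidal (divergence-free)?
No, ∇·F = 2*x*sin(x*y) - 10*y*z + 5*z*cos(y*z) - exp(y + z) - 5*cos(y) + 4*exp(-z)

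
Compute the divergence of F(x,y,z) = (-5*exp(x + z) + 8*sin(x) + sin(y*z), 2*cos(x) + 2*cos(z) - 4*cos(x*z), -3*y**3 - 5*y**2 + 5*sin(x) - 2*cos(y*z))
2*y*sin(y*z) - 5*exp(x + z) + 8*cos(x)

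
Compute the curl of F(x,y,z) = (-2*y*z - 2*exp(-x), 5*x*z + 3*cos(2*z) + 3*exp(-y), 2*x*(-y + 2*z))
(-7*x + 6*sin(2*z), -4*z, 7*z)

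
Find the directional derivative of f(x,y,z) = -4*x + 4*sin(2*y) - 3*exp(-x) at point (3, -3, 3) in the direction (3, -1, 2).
sqrt(14)*(-12*exp(3) - 8*exp(3)*cos(6) + 9)*exp(-3)/14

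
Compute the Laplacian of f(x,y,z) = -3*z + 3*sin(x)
-3*sin(x)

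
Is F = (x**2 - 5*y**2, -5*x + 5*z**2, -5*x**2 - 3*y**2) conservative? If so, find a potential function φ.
No, ∇×F = (-6*y - 10*z, 10*x, 10*y - 5) ≠ 0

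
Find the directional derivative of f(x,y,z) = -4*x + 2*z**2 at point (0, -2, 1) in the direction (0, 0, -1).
-4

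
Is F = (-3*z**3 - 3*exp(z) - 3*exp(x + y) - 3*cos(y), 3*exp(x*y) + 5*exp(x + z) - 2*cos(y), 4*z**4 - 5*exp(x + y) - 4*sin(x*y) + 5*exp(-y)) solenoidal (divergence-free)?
No, ∇·F = 3*x*exp(x*y) + 16*z**3 - 3*exp(x + y) + 2*sin(y)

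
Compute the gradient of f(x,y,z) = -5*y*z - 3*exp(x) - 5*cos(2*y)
(-3*exp(x), -5*z + 10*sin(2*y), -5*y)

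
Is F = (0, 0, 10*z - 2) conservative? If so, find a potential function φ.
Yes, F is conservative. φ = z*(5*z - 2)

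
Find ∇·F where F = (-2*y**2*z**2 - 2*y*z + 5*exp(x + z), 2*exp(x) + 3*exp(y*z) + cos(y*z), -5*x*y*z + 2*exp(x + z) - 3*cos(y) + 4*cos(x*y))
-5*x*y + 3*z*exp(y*z) - z*sin(y*z) + 7*exp(x + z)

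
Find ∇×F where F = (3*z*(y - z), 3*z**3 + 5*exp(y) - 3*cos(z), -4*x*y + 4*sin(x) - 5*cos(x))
(-4*x - 9*z**2 - 3*sin(z), 7*y - 6*z - 5*sin(x) - 4*cos(x), -3*z)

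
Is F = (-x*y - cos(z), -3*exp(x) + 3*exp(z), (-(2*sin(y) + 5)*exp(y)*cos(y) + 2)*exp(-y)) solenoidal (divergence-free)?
No, ∇·F = -y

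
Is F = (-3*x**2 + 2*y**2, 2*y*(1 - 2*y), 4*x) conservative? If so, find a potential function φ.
No, ∇×F = (0, -4, -4*y) ≠ 0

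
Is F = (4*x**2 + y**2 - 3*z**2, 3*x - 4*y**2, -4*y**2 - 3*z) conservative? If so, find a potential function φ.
No, ∇×F = (-8*y, -6*z, 3 - 2*y) ≠ 0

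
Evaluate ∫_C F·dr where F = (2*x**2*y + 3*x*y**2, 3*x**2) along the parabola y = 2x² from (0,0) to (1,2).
29/5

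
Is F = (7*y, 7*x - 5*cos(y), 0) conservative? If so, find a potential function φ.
Yes, F is conservative. φ = 7*x*y - 5*sin(y)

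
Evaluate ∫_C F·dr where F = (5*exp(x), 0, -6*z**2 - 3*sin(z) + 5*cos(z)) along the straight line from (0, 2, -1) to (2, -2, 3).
-61 + 3*cos(3) - 3*cos(1) + 5*sin(3) + 5*sin(1) + 5*exp(2)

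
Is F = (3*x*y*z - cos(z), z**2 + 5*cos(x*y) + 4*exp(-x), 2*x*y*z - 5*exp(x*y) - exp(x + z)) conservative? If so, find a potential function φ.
No, ∇×F = (2*x*z - 5*x*exp(x*y) - 2*z, 3*x*y - 2*y*z + 5*y*exp(x*y) + exp(x + z) + sin(z), -3*x*z - 5*y*sin(x*y) - 4*exp(-x)) ≠ 0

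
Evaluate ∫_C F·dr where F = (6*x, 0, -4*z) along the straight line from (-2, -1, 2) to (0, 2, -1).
-6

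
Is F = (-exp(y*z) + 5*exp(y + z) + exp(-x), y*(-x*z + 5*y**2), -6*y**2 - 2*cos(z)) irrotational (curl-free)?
No, ∇×F = (y*(x - 12), -y*exp(y*z) + 5*exp(y + z), -y*z + z*exp(y*z) - 5*exp(y + z))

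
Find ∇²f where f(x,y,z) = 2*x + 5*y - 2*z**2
-4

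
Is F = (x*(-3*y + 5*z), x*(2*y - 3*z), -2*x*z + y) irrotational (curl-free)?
No, ∇×F = (3*x + 1, 5*x + 2*z, 3*x + 2*y - 3*z)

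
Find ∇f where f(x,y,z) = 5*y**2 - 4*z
(0, 10*y, -4)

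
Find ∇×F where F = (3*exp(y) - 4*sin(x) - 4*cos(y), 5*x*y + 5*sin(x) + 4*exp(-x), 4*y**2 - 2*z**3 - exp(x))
(8*y, exp(x), 5*y - 3*exp(y) - 4*sin(y) + 5*cos(x) - 4*exp(-x))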